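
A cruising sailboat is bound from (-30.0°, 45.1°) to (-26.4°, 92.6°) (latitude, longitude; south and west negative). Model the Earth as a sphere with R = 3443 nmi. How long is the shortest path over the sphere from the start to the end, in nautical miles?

2507 nmi

Haversine: a = sin²(Δφ/2)+cos φ₁ cos φ₂ sin²(Δλ/2) = 0.12681;  σ = 2·atan2(√a,√(1−a))
σ = 41.722° → d = Rσ = 3443·0.72819 = 2507 nmi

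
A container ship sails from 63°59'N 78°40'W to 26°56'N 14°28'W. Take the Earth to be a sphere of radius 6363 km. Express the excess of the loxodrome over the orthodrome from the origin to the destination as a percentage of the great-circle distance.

Great circle: σ = 0.9554 rad → d_gc = Rσ = 6079.4 km
Rhumb: Δφ = -0.6466, Δλ = +1.1205, Δψ = -0.9768, q = Δφ/Δψ = 0.6620 → d_rh = R√(Δφ²+q²Δλ²) = 6261.5 km
Excess = (6261.5 − 6079.4) / 6079.4 = 182.1 / 6079.4 = 3.00% ≈ 3.0%

3.0%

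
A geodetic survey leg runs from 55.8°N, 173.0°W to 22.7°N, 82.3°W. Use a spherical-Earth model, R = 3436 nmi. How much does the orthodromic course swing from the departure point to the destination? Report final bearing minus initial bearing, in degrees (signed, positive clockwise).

At departure: θ₁ = atan2(sin Δλ cos φ₂, cos φ₁ sin φ₂ − sin φ₁ cos φ₂ cos Δλ) = 76.22°
At arrival: θ₂ = atan2(sin Δλ cos φ₁, −cos φ₂ sin φ₁ + sin φ₂ cos φ₁ cos Δλ) = 143.72°
Δθ = θ₂ − θ₁ = +67.5°

+67.5°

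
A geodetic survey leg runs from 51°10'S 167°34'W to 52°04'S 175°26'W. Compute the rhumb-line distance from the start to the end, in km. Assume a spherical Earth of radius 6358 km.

551 km

Δψ = ln[tan(π/4+φ₂/2)/tan(π/4+φ₁/2)] = -0.0253;  Δφ = -0.0157 rad,  Δλ = -0.1373 rad
q = Δφ/Δψ = 0.6209
d = R·√(Δφ² + q²Δλ²) = 6358·0.08668 = 551 km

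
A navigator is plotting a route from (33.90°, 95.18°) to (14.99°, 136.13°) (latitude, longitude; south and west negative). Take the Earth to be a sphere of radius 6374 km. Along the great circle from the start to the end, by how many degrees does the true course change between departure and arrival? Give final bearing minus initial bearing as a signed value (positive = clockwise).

Initial bearing θ₁ = atan2(sin Δλ cos φ₂, cos φ₁ sin φ₂ − sin φ₁ cos φ₂ cos Δλ) = 106.89°
Final bearing θ₂ = (initial bearing from the destination back to the start) + 180° = 124.70°
Δθ = θ₂ − θ₁ = +17.8°

+17.8°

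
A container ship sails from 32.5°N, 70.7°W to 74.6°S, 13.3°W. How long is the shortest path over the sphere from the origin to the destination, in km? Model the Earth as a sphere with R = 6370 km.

Haversine: a = sin²(Δφ/2)+cos φ₁ cos φ₂ sin²(Δλ/2) = 0.69867;  σ = 2·atan2(√a,√(1−a))
σ = 113.412° → d = Rσ = 6370·1.97941 = 12609 km

12609 km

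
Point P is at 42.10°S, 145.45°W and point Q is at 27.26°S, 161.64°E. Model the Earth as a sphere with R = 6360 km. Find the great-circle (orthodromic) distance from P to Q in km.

cos σ = sin φ₁ sin φ₂ + cos φ₁ cos φ₂ cos Δλ
      = sin(-42.10°)sin(-27.26°) + cos(-42.10°)cos(-27.26°)cos(-52.91°) = 0.7048
σ = 45.183° → d = Rσ = 6360·0.78860 = 5015 km

5015 km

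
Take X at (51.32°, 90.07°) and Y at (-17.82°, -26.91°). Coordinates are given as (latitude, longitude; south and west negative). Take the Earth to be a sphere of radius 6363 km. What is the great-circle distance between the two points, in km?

cos σ = sin φ₁ sin φ₂ + cos φ₁ cos φ₂ cos Δλ
      = sin(51.32°)sin(-17.82°) + cos(51.32°)cos(-17.82°)cos(-116.98°) = -0.5088
σ = 120.586° → d = Rσ = 6363·2.10462 = 13392 km

13392 km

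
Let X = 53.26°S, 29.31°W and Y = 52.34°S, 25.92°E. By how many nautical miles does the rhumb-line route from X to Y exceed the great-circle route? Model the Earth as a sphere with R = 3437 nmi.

Great circle: cos σ = sin φ₁ sin φ₂ + cos φ₁ cos φ₂ cos Δλ,  σ = 0.5683 rad → d_gc = 1953.23 nmi
Rhumb line: Δψ = +0.0266, q = Δφ/Δψ = 0.6046, d_rh = R√(Δφ²+q²Δλ²) = 2003.75 nmi
Excess = 2003.75 − 1953.23 = 50.52 ≈ 51 nmi

51 nmi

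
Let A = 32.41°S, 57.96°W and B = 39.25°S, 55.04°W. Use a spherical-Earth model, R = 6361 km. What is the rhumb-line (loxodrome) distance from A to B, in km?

Rhumb course C = atan2(Δλ, Δψ) with Δψ = ln[tan(π/4+φ₂/2)/tan(π/4+φ₁/2)] = -0.1474, Δλ = +0.0510 → C = 160.93°
d = R·|Δφ| / |cos C| = 6361·0.11938 / 0.94512 = 803 km

803 km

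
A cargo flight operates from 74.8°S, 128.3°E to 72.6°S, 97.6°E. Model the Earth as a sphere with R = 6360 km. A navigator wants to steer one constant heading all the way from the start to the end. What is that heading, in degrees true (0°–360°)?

Meridional parts: M(φ₁)=-2.0142, M(φ₂)=-1.8772 → ΔM = +0.1370;  Δλ = -0.5358 rad
tan C = Δλ / ΔM = -3.9107 → C = 284.34°

284.3°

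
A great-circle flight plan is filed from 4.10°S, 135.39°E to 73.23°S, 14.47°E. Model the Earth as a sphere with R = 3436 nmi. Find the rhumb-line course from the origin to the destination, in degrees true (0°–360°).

Meridional parts: M(φ₁)=-0.0716, M(φ₂)=-1.9146 → ΔM = -1.8430;  Δλ = -2.1105 rad
tan C = Δλ / ΔM = +1.1451 → C = 228.87°

228.9°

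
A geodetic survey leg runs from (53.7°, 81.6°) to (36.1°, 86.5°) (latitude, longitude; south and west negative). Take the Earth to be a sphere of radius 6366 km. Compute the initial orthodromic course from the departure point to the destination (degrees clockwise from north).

167.0°

N = sin Δλ·cos φ₂ = +0.0690;  D = cos φ₁ sin φ₂ − sin φ₁ cos φ₂ cos Δλ = -0.3000
initial course = atan2(N, D) = 167.04°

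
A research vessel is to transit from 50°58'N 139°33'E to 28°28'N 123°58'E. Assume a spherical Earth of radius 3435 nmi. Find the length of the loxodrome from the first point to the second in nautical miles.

1523 nmi

Rhumb course C = atan2(Δλ, Δψ) with Δψ = ln[tan(π/4+φ₂/2)/tan(π/4+φ₁/2)] = -0.5186, Δλ = -0.2720 → C = 207.68°
d = R·|Δφ| / |cos C| = 3435·0.39270 / 0.88558 = 1523 nmi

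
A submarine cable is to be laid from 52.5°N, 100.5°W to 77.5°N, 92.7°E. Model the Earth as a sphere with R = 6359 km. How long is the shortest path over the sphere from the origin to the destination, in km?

5520 km

Haversine: a = sin²(Δφ/2)+cos φ₁ cos φ₂ sin²(Δλ/2) = 0.17687;  σ = 2·atan2(√a,√(1−a))
σ = 49.739° → d = Rσ = 6359·0.86811 = 5520 km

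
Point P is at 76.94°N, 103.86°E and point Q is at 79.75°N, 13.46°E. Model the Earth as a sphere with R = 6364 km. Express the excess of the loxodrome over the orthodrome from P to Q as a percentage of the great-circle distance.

Great circle: σ = 0.2898 rad → d_gc = Rσ = 1844.2 km
Rhumb: Δφ = +0.0490, Δλ = -1.5778, Δψ = +0.2439, q = Δφ/Δψ = 0.2010 → d_rh = R√(Δφ²+q²Δλ²) = 2042.6 km
Excess = (2042.6 − 1844.2) / 1844.2 = 198.4 / 1844.2 = 10.76% ≈ 10.8%

10.8%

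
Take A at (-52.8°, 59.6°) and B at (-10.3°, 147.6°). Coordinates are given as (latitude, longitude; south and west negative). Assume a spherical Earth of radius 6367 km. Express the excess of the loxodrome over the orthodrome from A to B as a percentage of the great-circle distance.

Great circle: σ = 1.4069 rad → d_gc = Rσ = 8957.6 km
Rhumb: Δφ = +0.7418, Δλ = +1.5359, Δψ = +0.9083, q = Δφ/Δψ = 0.8167 → d_rh = R√(Δφ²+q²Δλ²) = 9278.0 km
Excess = (9278.0 − 8957.6) / 8957.6 = 320.4 / 8957.6 = 3.58% ≈ 3.6%

3.6%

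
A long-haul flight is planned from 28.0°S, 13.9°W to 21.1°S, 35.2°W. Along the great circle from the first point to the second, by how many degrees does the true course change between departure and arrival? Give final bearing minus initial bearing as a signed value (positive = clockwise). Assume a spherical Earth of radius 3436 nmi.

At departure: θ₁ = atan2(sin Δλ cos φ₂, cos φ₁ sin φ₂ − sin φ₁ cos φ₂ cos Δλ) = 284.91°
At arrival: θ₂ = atan2(sin Δλ cos φ₁, −cos φ₂ sin φ₁ + sin φ₂ cos φ₁ cos Δλ) = 293.86°
Δθ = θ₂ − θ₁ = +9.0°

+9.0°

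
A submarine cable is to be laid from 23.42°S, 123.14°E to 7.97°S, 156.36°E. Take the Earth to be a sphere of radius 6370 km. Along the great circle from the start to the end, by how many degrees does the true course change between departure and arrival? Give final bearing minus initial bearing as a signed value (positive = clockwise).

Initial bearing θ₁ = atan2(sin Δλ cos φ₂, cos φ₁ sin φ₂ − sin φ₁ cos φ₂ cos Δλ) = 69.57°
Final bearing θ₂ = (initial bearing from the destination back to the start) + 180° = 60.26°
Δθ = θ₂ − θ₁ = -9.3°

-9.3°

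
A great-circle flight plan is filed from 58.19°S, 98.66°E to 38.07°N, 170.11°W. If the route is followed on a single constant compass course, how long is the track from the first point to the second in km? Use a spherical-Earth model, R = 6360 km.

Rhumb course C = atan2(Δλ, Δψ) with Δψ = ln[tan(π/4+φ₂/2)/tan(π/4+φ₁/2)] = +1.9750, Δλ = +1.5923 → C = 38.88°
d = R·|Δφ| / |cos C| = 6360·1.68005 / 0.77850 = 13725 km

13725 km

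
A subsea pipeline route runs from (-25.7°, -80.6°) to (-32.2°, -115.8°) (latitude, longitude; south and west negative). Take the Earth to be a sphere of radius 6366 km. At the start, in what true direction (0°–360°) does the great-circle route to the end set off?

249.7°

θ = atan2( sin Δλ·cos φ₂ ,  cos φ₁ sin φ₂ − sin φ₁ cos φ₂ cos Δλ )
  = atan2(-0.4878, -0.1803) = 249.71°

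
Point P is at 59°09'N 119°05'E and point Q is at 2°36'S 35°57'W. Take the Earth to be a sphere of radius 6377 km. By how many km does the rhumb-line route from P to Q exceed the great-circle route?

2171 km

Great circle: cos σ = sin φ₁ sin φ₂ + cos φ₁ cos φ₂ cos Δλ,  σ = 2.0983 rad → d_gc = 13380.6 km
Rhumb line: Δψ = -1.3331, q = Δφ/Δψ = 0.8085, d_rh = R√(Δφ²+q²Δλ²) = 15551.4 km
Excess = 15551.4 − 13380.6 = 2170.8 ≈ 2171 km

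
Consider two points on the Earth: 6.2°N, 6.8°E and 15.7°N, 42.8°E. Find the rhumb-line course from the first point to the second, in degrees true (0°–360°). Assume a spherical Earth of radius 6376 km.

74.9°

Δψ = ln[tan(π/4+φ₂/2)/tan(π/4+φ₁/2)] = +0.1691
Δλ = +0.6283 rad (taken the short way round)
course = atan2(Δλ, Δψ) = 74.94°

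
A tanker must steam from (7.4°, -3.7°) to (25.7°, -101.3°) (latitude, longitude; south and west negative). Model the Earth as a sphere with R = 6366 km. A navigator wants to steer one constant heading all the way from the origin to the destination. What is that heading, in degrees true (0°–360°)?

Δψ = ln[tan(π/4+φ₂/2)/tan(π/4+φ₁/2)] = +0.3349
Δλ = -1.7034 rad (taken the short way round)
course = atan2(Δλ, Δψ) = 281.12°

281.1°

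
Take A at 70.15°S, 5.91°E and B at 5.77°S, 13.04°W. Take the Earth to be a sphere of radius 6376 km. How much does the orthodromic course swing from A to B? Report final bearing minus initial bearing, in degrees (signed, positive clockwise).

+13.8°

Initial bearing θ₁ = atan2(sin Δλ cos φ₂, cos φ₁ sin φ₂ − sin φ₁ cos φ₂ cos Δλ) = 339.21°
Final bearing θ₂ = (initial bearing from the destination back to the start) + 180° = 353.04°
Δθ = θ₂ − θ₁ = +13.8°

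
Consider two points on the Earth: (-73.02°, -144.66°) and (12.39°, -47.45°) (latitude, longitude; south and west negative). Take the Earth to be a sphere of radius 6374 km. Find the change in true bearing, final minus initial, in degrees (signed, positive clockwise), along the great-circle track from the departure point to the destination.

-75.9°

At departure: θ₁ = atan2(sin Δλ cos φ₂, cos φ₁ sin φ₂ − sin φ₁ cos φ₂ cos Δλ) = 93.22°
At arrival: θ₂ = atan2(sin Δλ cos φ₁, −cos φ₂ sin φ₁ + sin φ₂ cos φ₁ cos Δλ) = 17.37°
Δθ = θ₂ − θ₁ = -75.9°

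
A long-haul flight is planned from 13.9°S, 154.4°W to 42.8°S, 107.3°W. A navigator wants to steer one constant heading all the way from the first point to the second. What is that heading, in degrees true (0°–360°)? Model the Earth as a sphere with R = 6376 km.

Δψ = ln[tan(π/4+φ₂/2)/tan(π/4+φ₁/2)] = -0.5831
Δλ = +0.8221 rad (taken the short way round)
course = atan2(Δλ, Δψ) = 125.35°

125.3°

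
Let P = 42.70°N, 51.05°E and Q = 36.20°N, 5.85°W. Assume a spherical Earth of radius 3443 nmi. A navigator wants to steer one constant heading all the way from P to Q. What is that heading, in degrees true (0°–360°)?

Δψ = ln[tan(π/4+φ₂/2)/tan(π/4+φ₁/2)] = -0.1471
Δλ = -0.9931 rad (taken the short way round)
course = atan2(Δλ, Δψ) = 261.57°

261.6°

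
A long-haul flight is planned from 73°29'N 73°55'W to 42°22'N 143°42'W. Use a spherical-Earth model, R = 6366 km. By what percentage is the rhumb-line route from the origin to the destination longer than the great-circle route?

4.7%

Great circle: σ = 0.7689 rad → d_gc = Rσ = 4895.0 km
Rhumb: Δφ = -0.5431, Δλ = -1.2179, Δψ = -1.1122, q = Δφ/Δψ = 0.4883 → d_rh = R√(Δφ²+q²Δλ²) = 5127.0 km
Excess = (5127.0 − 4895.0) / 4895.0 = 232.0 / 4895.0 = 4.74% ≈ 4.7%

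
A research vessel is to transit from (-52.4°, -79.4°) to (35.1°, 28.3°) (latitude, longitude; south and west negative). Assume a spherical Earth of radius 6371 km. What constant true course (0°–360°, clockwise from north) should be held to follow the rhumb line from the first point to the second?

47.3°

Meridional parts: M(φ₁)=-1.0776, M(φ₂)=+0.6550 → ΔM = +1.7325;  Δλ = +1.8797 rad
tan C = Δλ / ΔM = +1.0850 → C = 47.33°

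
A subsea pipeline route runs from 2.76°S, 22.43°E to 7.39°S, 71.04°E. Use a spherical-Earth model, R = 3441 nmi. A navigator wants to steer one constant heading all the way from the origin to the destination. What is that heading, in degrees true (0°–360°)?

95.5°

Meridional parts: M(φ₁)=-0.0482, M(φ₂)=-0.1293 → ΔM = -0.0811;  Δλ = +0.8484 rad
tan C = Δλ / ΔM = -10.4549 → C = 95.46°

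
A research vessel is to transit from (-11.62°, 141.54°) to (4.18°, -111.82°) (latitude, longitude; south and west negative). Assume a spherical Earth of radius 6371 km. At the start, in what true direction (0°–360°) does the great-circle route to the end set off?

θ = atan2( sin Δλ·cos φ₂ ,  cos φ₁ sin φ₂ − sin φ₁ cos φ₂ cos Δλ )
  = atan2(+0.9556, +0.0139) = 89.17°

89.2°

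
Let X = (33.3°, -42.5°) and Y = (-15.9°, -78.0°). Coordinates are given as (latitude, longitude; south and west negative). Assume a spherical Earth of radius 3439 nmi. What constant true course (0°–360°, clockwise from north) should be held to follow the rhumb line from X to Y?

214.6°

Δψ = ln[tan(π/4+φ₂/2)/tan(π/4+φ₁/2)] = -0.8981
Δλ = -0.6196 rad (taken the short way round)
course = atan2(Δλ, Δψ) = 214.60°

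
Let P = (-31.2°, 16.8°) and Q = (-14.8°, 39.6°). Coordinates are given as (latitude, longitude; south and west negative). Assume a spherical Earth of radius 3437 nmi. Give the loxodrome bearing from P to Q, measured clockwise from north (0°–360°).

Meridional parts: M(φ₁)=-0.5736, M(φ₂)=-0.2612 → ΔM = +0.3124;  Δλ = +0.3979 rad
tan C = Δλ / ΔM = +1.2738 → C = 51.87°

51.9°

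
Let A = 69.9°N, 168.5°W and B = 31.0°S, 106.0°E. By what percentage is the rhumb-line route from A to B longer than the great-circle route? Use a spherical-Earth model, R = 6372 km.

2.4%

Great circle: σ = 2.0494 rad → d_gc = Rσ = 13058.9 km
Rhumb: Δφ = -1.7610, Δλ = -1.4923, Δψ = -2.2999, q = Δφ/Δψ = 0.7657 → d_rh = R√(Δφ²+q²Δλ²) = 13376.4 km
Excess = (13376.4 − 13058.9) / 13058.9 = 317.5 / 13058.9 = 2.43% ≈ 2.4%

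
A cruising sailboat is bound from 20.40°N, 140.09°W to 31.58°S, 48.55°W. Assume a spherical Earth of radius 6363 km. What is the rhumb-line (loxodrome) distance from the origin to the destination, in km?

Δψ = ln[tan(π/4+φ₂/2)/tan(π/4+φ₁/2)] = -0.9452;  Δφ = -0.9072 rad,  Δλ = +1.5977 rad
q = Δφ/Δψ = 0.9598
d = R·√(Δφ² + q²Δλ²) = 6363·1.78171 = 11337 km

11337 km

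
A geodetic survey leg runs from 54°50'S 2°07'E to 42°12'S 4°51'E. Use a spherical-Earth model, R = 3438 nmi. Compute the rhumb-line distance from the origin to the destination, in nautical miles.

Δψ = ln[tan(π/4+φ₂/2)/tan(π/4+φ₁/2)] = +0.3353;  Δφ = +0.2205 rad,  Δλ = +0.0477 rad
q = Δφ/Δψ = 0.6576
d = R·√(Δφ² + q²Δλ²) = 3438·0.22271 = 766 nmi

766 nmi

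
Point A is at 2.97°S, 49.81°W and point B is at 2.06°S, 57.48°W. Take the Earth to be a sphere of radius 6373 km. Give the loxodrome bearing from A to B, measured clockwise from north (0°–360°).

Δψ = ln[tan(π/4+φ₂/2)/tan(π/4+φ₁/2)] = +0.0159
Δλ = -0.1339 rad (taken the short way round)
course = atan2(Δλ, Δψ) = 276.77°

276.8°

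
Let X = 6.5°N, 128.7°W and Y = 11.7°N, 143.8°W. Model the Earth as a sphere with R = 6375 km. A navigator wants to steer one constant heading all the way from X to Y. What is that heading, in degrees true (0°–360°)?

289.2°

Δψ = ln[tan(π/4+φ₂/2)/tan(π/4+φ₁/2)] = +0.0919
Δλ = -0.2635 rad (taken the short way round)
course = atan2(Δλ, Δψ) = 289.23°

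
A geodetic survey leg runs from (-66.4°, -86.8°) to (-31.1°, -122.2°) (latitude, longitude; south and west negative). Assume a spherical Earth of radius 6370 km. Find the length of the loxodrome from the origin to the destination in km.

Rhumb course C = atan2(Δλ, Δψ) with Δψ = ln[tan(π/4+φ₂/2)/tan(π/4+φ₁/2)] = +0.9942, Δλ = -0.6178 → C = 328.14°
d = R·|Δφ| / |cos C| = 6370·0.61610 / 0.84936 = 4621 km

4621 km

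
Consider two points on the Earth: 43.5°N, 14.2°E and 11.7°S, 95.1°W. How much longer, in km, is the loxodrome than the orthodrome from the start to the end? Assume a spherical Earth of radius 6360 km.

272 km

Great circle: cos σ = sin φ₁ sin φ₂ + cos φ₁ cos φ₂ cos Δλ,  σ = 1.9545 rad → d_gc = 12430.6 km
Rhumb line: Δψ = -1.0505, q = Δφ/Δψ = 0.9171, d_rh = R√(Δφ²+q²Δλ²) = 12702.9 km
Excess = 12702.9 − 12430.6 = 272.3 ≈ 272 km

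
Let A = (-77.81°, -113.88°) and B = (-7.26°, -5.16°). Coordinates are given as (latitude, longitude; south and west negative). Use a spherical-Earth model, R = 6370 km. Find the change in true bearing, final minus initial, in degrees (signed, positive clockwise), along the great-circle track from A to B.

-98.2°

Initial bearing θ₁ = atan2(sin Δλ cos φ₂, cos φ₁ sin φ₂ − sin φ₁ cos φ₂ cos Δλ) = 109.78°
Final bearing θ₂ = (initial bearing from the destination back to the start) + 180° = 11.55°
Δθ = θ₂ − θ₁ = -98.2°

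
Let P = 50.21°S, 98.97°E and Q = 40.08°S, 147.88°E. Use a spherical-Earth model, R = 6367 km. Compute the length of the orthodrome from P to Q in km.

cos σ = sin φ₁ sin φ₂ + cos φ₁ cos φ₂ cos Δλ
      = sin(-50.21°)sin(-40.08°) + cos(-50.21°)cos(-40.08°)cos(48.91°) = 0.8166
σ = 35.257° → d = Rσ = 6367·0.61535 = 3918 km

3918 km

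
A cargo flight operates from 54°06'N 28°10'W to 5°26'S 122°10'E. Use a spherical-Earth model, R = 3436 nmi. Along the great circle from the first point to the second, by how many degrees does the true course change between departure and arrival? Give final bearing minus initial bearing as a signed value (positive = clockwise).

Initial bearing θ₁ = atan2(sin Δλ cos φ₂, cos φ₁ sin φ₂ − sin φ₁ cos φ₂ cos Δλ) = 37.37°
Final bearing θ₂ = (initial bearing from the destination back to the start) + 180° = 159.05°
Δθ = θ₂ − θ₁ = +121.7°

+121.7°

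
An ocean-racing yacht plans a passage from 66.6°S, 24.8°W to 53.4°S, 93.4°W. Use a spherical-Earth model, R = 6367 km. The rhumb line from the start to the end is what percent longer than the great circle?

4.8%

Great circle: σ = 0.6038 rad → d_gc = Rσ = 3844.3 km
Rhumb: Δφ = +0.2304, Δλ = -1.1973, Δψ = +0.4681, q = Δφ/Δψ = 0.4922 → d_rh = R√(Δφ²+q²Δλ²) = 4028.3 km
Excess = (4028.3 − 3844.3) / 3844.3 = 184.0 / 3844.3 = 4.79% ≈ 4.8%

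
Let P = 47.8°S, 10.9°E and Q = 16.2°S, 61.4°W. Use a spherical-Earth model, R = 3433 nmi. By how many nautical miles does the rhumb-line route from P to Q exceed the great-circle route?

Great circle: cos σ = sin φ₁ sin φ₂ + cos φ₁ cos φ₂ cos Δλ,  σ = 1.1562 rad → d_gc = 3969.3 nmi
Rhumb line: Δψ = +0.6657, q = Δφ/Δψ = 0.8285, d_rh = R√(Δφ²+q²Δλ²) = 4058.0 nmi
Excess = 4058.0 − 3969.3 = 88.7 ≈ 89 nmi

89 nmi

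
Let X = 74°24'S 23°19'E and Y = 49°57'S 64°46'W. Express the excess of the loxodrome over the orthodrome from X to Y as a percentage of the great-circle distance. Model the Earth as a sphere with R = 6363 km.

8.4%

Great circle: σ = 0.7331 rad → d_gc = Rσ = 4665.0 km
Rhumb: Δφ = +0.4267, Δλ = -1.5373, Δψ = +0.9786, q = Δφ/Δψ = 0.4361 → d_rh = R√(Δφ²+q²Δλ²) = 5056.6 km
Excess = (5056.6 − 4665.0) / 4665.0 = 391.6 / 4665.0 = 8.39% ≈ 8.4%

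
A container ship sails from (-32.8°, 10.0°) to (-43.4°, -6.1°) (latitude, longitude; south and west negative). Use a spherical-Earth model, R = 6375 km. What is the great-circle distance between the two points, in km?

1832 km

Haversine: a = sin²(Δφ/2)+cos φ₁ cos φ₂ sin²(Δλ/2) = 0.02051;  σ = 2·atan2(√a,√(1−a))
σ = 16.467° → d = Rσ = 6375·0.28741 = 1832 km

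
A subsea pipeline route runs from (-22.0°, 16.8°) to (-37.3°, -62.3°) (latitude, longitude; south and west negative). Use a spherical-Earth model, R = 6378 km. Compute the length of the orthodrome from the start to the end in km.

Haversine: a = sin²(Δφ/2)+cos φ₁ cos φ₂ sin²(Δλ/2) = 0.31676;  σ = 2·atan2(√a,√(1−a))
σ = 68.502° → d = Rσ = 6378·1.19558 = 7625 km

7625 km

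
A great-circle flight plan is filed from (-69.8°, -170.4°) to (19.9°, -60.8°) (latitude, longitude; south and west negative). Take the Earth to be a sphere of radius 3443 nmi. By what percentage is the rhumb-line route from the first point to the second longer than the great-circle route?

Great circle: σ = 2.0135 rad → d_gc = Rσ = 6932.4 nmi
Rhumb: Δφ = +1.5656, Δλ = +1.9129, Δψ = +2.0798, q = Δφ/Δψ = 0.7528 → d_rh = R√(Δφ²+q²Δλ²) = 7323.5 nmi
Excess = (7323.5 − 6932.4) / 6932.4 = 391.1 / 6932.4 = 5.64% ≈ 5.6%

5.6%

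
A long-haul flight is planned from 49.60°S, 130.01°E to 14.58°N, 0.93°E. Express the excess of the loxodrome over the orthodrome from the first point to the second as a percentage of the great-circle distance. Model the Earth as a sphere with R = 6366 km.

Great circle: σ = 2.1983 rad → d_gc = Rσ = 13994.4 km
Rhumb: Δφ = +1.1202, Δλ = -2.2529, Δψ = +1.2571, q = Δφ/Δψ = 0.8910 → d_rh = R√(Δφ²+q²Δλ²) = 14634.0 km
Excess = (14634.0 − 13994.4) / 13994.4 = 639.6 / 13994.4 = 4.57% ≈ 4.6%

4.6%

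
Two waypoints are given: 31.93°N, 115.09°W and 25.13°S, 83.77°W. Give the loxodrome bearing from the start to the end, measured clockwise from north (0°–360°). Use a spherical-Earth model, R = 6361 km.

152.3°

Meridional parts: M(φ₁)=+0.5886, M(φ₂)=-0.4534 → ΔM = -1.0420;  Δλ = +0.5466 rad
tan C = Δλ / ΔM = -0.5246 → C = 152.32°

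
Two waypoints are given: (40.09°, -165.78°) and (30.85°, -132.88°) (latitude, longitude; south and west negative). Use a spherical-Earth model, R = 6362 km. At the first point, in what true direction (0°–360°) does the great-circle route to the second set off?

98.8°

N = sin Δλ·cos φ₂ = +0.4663;  D = cos φ₁ sin φ₂ − sin φ₁ cos φ₂ cos Δλ = -0.0719
initial course = atan2(N, D) = 98.77°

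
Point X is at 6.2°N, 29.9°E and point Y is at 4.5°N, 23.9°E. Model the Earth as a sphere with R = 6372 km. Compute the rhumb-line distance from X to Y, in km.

Rhumb course C = atan2(Δλ, Δψ) with Δψ = ln[tan(π/4+φ₂/2)/tan(π/4+φ₁/2)] = -0.0298, Δλ = -0.1047 → C = 254.11°
d = R·|Δφ| / |cos C| = 6372·0.02967 / 0.27372 = 691 km

691 km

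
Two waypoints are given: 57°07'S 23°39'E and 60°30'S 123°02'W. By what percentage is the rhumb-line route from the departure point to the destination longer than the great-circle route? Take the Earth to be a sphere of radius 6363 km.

27.7%

Great circle: σ = 1.0385 rad → d_gc = Rσ = 6608.1 km
Rhumb: Δφ = -0.0591, Δλ = -2.5601, Δψ = -0.1141, q = Δφ/Δψ = 0.5174 → d_rh = R√(Δφ²+q²Δλ²) = 8437.1 km
Excess = (8437.1 − 6608.1) / 6608.1 = 1829.0 / 6608.1 = 27.68% ≈ 27.7%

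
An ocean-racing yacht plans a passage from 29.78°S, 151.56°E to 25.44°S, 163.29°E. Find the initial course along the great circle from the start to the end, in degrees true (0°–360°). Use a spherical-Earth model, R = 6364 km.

N = sin Δλ·cos φ₂ = +0.1836;  D = cos φ₁ sin φ₂ − sin φ₁ cos φ₂ cos Δλ = +0.0663
initial course = atan2(N, D) = 70.14°

70.1°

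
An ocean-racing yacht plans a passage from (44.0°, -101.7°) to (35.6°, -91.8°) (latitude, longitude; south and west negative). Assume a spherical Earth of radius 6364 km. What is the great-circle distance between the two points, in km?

cos σ = sin φ₁ sin φ₂ + cos φ₁ cos φ₂ cos Δλ
      = sin(44.00°)sin(35.60°) + cos(44.00°)cos(35.60°)cos(9.90°) = 0.9806
σ = 11.315° → d = Rσ = 6364·0.19749 = 1257 km

1257 km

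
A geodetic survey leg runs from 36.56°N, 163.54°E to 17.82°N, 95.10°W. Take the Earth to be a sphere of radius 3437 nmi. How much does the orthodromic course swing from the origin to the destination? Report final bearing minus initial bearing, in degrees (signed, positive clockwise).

+59.0°

Initial bearing θ₁ = atan2(sin Δλ cos φ₂, cos φ₁ sin φ₂ − sin φ₁ cos φ₂ cos Δλ) = 69.04°
Final bearing θ₂ = (initial bearing from the destination back to the start) + 180° = 128.01°
Δθ = θ₂ − θ₁ = +59.0°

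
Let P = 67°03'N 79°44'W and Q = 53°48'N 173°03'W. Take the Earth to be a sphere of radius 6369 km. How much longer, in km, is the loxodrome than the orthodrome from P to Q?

453 km

Great circle: cos σ = sin φ₁ sin φ₂ + cos φ₁ cos φ₂ cos Δλ,  σ = 0.7528 rad → d_gc = 4794.7 km
Rhumb line: Δψ = -0.4763, q = Δφ/Δψ = 0.4855, d_rh = R√(Δφ²+q²Δλ²) = 5247.3 km
Excess = 5247.3 − 4794.7 = 452.6 ≈ 453 km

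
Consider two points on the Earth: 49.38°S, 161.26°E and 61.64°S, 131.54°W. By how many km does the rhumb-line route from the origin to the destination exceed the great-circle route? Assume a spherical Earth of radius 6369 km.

Great circle: cos σ = sin φ₁ sin φ₂ + cos φ₁ cos φ₂ cos Δλ,  σ = 0.6636 rad → d_gc = 4226.4 km
Rhumb line: Δψ = -0.3817, q = Δφ/Δψ = 0.5606, d_rh = R√(Δφ²+q²Δλ²) = 4403.5 km
Excess = 4403.5 − 4226.4 = 177.1 ≈ 177 km

177 km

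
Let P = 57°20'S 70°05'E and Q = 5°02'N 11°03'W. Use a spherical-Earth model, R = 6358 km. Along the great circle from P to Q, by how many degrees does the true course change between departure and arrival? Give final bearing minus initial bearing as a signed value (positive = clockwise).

+47.6°

At departure: θ₁ = atan2(sin Δλ cos φ₂, cos φ₁ sin φ₂ − sin φ₁ cos φ₂ cos Δλ) = 280.17°
At arrival: θ₂ = atan2(sin Δλ cos φ₁, −cos φ₂ sin φ₁ + sin φ₂ cos φ₁ cos Δλ) = 327.77°
Δθ = θ₂ − θ₁ = +47.6°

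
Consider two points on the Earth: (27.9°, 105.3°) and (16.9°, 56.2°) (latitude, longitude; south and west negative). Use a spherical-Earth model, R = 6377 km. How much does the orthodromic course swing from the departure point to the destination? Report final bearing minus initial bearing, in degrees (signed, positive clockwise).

Initial bearing θ₁ = atan2(sin Δλ cos φ₂, cos φ₁ sin φ₂ − sin φ₁ cos φ₂ cos Δλ) = 267.13°
Final bearing θ₂ = (initial bearing from the destination back to the start) + 180° = 247.29°
Δθ = θ₂ − θ₁ = -19.8°

-19.8°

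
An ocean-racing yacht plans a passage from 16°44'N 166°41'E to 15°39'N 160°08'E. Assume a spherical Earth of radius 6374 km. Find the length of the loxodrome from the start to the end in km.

710 km

Δψ = ln[tan(π/4+φ₂/2)/tan(π/4+φ₁/2)] = -0.0197;  Δφ = -0.0189 rad,  Δλ = -0.1143 rad
q = Δφ/Δψ = 0.9603
d = R·√(Δφ² + q²Δλ²) = 6374·0.11140 = 710 km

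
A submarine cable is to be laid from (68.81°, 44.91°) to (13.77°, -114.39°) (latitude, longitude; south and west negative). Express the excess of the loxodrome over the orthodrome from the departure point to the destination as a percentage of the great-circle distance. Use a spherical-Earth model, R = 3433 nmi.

25.0%

Great circle: σ = 1.6775 rad → d_gc = Rσ = 5758.8 nmi
Rhumb: Δφ = -0.9606, Δλ = -2.7803, Δψ = -1.4337, q = Δφ/Δψ = 0.6700 → d_rh = R√(Δφ²+q²Δλ²) = 7195.7 nmi
Excess = (7195.7 − 5758.8) / 5758.8 = 1436.9 / 5758.8 = 24.951% ≈ 25.0%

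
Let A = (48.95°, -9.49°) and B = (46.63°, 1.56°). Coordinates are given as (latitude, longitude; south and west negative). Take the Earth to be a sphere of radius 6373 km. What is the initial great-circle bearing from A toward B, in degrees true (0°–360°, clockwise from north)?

103.2°

θ = atan2( sin Δλ·cos φ₂ ,  cos φ₁ sin φ₂ − sin φ₁ cos φ₂ cos Δλ )
  = atan2(+0.1316, -0.0309) = 103.20°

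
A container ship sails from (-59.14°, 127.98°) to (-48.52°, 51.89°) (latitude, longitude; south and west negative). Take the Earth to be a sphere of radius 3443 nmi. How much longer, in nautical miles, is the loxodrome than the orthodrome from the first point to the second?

138 nmi

Great circle: cos σ = sin φ₁ sin φ₂ + cos φ₁ cos φ₂ cos Δλ,  σ = 0.7601 rad → d_gc = 2616.9 nmi
Rhumb line: Δψ = +0.3162, q = Δφ/Δψ = 0.5862, d_rh = R√(Δφ²+q²Δλ²) = 2755.0 nmi
Excess = 2755.0 − 2616.9 = 138.1 ≈ 138 nmi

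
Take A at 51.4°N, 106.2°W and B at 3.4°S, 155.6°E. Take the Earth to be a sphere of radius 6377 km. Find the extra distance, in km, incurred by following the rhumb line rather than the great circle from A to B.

Great circle: cos σ = sin φ₁ sin φ₂ + cos φ₁ cos φ₂ cos Δλ,  σ = 1.7064 rad → d_gc = 10881.6 km
Rhumb line: Δψ = -1.1086, q = Δφ/Δψ = 0.8627, d_rh = R√(Δφ²+q²Δλ²) = 11229.8 km
Excess = 11229.8 − 10881.6 = 348.2 ≈ 348 km

348 km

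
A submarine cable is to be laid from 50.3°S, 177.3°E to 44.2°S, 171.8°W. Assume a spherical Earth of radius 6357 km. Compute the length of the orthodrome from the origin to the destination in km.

cos σ = sin φ₁ sin φ₂ + cos φ₁ cos φ₂ cos Δλ
      = sin(-50.30°)sin(-44.20°) + cos(-50.30°)cos(-44.20°)cos(10.90°) = 0.9861
σ = 9.572° → d = Rσ = 6357·0.16707 = 1062 km

1062 km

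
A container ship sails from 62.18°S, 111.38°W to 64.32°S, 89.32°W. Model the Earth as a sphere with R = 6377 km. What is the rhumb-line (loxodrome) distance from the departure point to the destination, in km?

1130 km

Rhumb course C = atan2(Δλ, Δψ) with Δψ = ln[tan(π/4+φ₂/2)/tan(π/4+φ₁/2)] = -0.0830, Δλ = +0.3850 → C = 102.17°
d = R·|Δφ| / |cos C| = 6377·0.03735 / 0.21079 = 1130 km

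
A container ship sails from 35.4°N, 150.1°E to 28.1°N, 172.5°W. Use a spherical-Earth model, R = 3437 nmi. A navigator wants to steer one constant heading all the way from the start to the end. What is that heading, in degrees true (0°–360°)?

Meridional parts: M(φ₁)=+0.6614, M(φ₂)=+0.5114 → ΔM = -0.1500;  Δλ = +0.6528 rad
tan C = Δλ / ΔM = -4.3514 → C = 102.94°

102.9°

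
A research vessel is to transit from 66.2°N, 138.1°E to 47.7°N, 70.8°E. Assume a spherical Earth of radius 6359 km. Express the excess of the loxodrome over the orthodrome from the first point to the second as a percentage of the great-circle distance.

4.3%

Great circle: σ = 0.6737 rad → d_gc = Rσ = 4283.8 km
Rhumb: Δφ = -0.3229, Δλ = -1.1746, Δψ = -0.6075, q = Δφ/Δψ = 0.5315 → d_rh = R√(Δφ²+q²Δλ²) = 4469.5 km
Excess = (4469.5 − 4283.8) / 4283.8 = 185.7 / 4283.8 = 4.33% ≈ 4.3%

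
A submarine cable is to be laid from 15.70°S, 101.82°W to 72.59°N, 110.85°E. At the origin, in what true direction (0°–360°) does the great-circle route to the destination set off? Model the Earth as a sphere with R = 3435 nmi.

θ = atan2( sin Δλ·cos φ₂ ,  cos φ₁ sin φ₂ − sin φ₁ cos φ₂ cos Δλ )
  = atan2(-0.1615, +0.8504) = 349.25°

349.2°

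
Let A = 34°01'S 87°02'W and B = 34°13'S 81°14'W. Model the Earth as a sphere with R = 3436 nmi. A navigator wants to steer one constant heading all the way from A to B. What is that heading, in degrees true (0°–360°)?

Meridional parts: M(φ₁)=-0.6320, M(φ₂)=-0.6362 → ΔM = -0.0042;  Δλ = +0.1012 rad
tan C = Δλ / ΔM = -24.0090 → C = 92.39°

92.4°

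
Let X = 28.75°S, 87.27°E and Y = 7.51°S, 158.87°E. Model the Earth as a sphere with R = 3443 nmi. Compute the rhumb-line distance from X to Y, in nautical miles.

Δψ = ln[tan(π/4+φ₂/2)/tan(π/4+φ₁/2)] = +0.3928;  Δφ = +0.3707 rad,  Δλ = +1.2497 rad
q = Δφ/Δψ = 0.9437
d = R·√(Δφ² + q²Δλ²) = 3443·1.23621 = 4256 nmi

4256 nmi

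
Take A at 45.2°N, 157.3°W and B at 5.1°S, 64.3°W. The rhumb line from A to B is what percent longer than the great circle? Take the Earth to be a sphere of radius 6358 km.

2.0%

Great circle: σ = 1.6708 rad → d_gc = Rσ = 10622.8 km
Rhumb: Δφ = -0.8779, Δλ = +1.6232, Δψ = -0.9754, q = Δφ/Δψ = 0.9000 → d_rh = R√(Δφ²+q²Δλ²) = 10836.1 km
Excess = (10836.1 − 10622.8) / 10622.8 = 213.3 / 10622.8 = 2.01% ≈ 2.0%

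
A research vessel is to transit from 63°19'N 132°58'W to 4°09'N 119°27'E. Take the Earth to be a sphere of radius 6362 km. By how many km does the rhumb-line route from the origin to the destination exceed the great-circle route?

Great circle: cos σ = sin φ₁ sin φ₂ + cos φ₁ cos φ₂ cos Δλ,  σ = 1.6415 rad → d_gc = 10443.20 km
Rhumb line: Δψ = -1.3665, q = Δφ/Δψ = 0.7557, d_rh = R√(Δφ²+q²Δλ²) = 11164.71 km
Excess = 11164.71 − 10443.20 = 721.51 ≈ 722 km

722 km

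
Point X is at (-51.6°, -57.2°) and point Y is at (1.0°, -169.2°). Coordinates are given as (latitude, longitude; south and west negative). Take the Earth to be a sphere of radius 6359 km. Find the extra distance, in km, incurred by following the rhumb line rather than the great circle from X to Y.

Great circle: cos σ = sin φ₁ sin φ₂ + cos φ₁ cos φ₂ cos Δλ,  σ = 1.8197 rad → d_gc = 11571.4 km
Rhumb line: Δψ = +1.0723, q = Δφ/Δψ = 0.8561, d_rh = R√(Δφ²+q²Δλ²) = 12138.0 km
Excess = 12138.0 − 11571.4 = 566.6 ≈ 567 km

567 km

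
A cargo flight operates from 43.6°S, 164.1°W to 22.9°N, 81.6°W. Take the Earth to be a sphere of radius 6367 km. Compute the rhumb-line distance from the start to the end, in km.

Rhumb course C = atan2(Δλ, Δψ) with Δψ = ln[tan(π/4+φ₂/2)/tan(π/4+φ₁/2)] = +1.2580, Δλ = +1.4399 → C = 48.86°
d = R·|Δφ| / |cos C| = 6367·1.16064 / 0.65794 = 11232 km

11232 km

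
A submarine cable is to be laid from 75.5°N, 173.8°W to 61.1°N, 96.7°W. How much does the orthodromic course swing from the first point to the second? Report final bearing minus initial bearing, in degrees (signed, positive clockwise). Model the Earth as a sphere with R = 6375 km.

Initial bearing θ₁ = atan2(sin Δλ cos φ₂, cos φ₁ sin φ₂ − sin φ₁ cos φ₂ cos Δλ) = 76.31°
Final bearing θ₂ = (initial bearing from the destination back to the start) + 180° = 149.78°
Δθ = θ₂ − θ₁ = +73.5°

+73.5°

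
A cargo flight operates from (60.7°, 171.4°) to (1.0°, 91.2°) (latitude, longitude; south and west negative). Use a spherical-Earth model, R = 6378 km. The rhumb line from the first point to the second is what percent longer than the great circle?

3.0%

Great circle: σ = 1.4721 rad → d_gc = Rσ = 9389.3 km
Rhumb: Δφ = -1.0420, Δλ = -1.3998, Δψ = -1.3242, q = Δφ/Δψ = 0.7869 → d_rh = R√(Δφ²+q²Δλ²) = 9670.2 km
Excess = (9670.2 − 9389.3) / 9389.3 = 280.9 / 9389.3 = 2.99% ≈ 3.0%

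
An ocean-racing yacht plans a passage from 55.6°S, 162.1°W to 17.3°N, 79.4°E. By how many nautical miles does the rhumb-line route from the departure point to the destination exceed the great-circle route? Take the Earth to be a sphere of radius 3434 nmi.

Great circle: cos σ = sin φ₁ sin φ₂ + cos φ₁ cos φ₂ cos Δλ,  σ = 2.0976 rad → d_gc = 7203.1 nmi
Rhumb line: Δψ = +1.4793, q = Δφ/Δψ = 0.8601, d_rh = R√(Δφ²+q²Δλ²) = 7510.5 nmi
Excess = 7510.5 − 7203.1 = 307.4 ≈ 307 nmi

307 nmi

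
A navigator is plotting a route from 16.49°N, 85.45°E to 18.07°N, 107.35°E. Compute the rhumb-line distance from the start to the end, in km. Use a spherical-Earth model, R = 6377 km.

Δψ = ln[tan(π/4+φ₂/2)/tan(π/4+φ₁/2)] = +0.0289;  Δφ = +0.0276 rad,  Δλ = +0.3822 rad
q = Δφ/Δψ = 0.9548
d = R·√(Δφ² + q²Δλ²) = 6377·0.36600 = 2334 km

2334 km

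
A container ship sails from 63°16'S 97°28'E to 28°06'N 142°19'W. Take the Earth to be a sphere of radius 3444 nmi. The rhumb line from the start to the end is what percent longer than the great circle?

4.6%

Great circle: σ = 2.2400 rad → d_gc = Rσ = 7714.6 nmi
Rhumb: Δφ = +1.5946, Δλ = +2.0982, Δψ = +1.9485, q = Δφ/Δψ = 0.8184 → d_rh = R√(Δφ²+q²Δλ²) = 8070.7 nmi
Excess = (8070.7 − 7714.6) / 7714.6 = 356.1 / 7714.6 = 4.62% ≈ 4.6%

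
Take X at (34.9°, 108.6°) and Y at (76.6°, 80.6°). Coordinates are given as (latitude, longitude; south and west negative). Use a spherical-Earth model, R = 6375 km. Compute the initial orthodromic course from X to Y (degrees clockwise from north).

350.9°

N = sin Δλ·cos φ₂ = -0.1088;  D = cos φ₁ sin φ₂ − sin φ₁ cos φ₂ cos Δλ = +0.6808
initial course = atan2(N, D) = 350.92°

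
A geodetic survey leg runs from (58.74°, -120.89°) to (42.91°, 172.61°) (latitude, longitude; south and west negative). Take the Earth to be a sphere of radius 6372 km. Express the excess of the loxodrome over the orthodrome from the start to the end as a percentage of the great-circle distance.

Great circle: σ = 0.7473 rad → d_gc = Rσ = 4761.5 km
Rhumb: Δφ = -0.2763, Δλ = -1.1606, Δψ = -0.4431, q = Δφ/Δψ = 0.6235 → d_rh = R√(Δφ²+q²Δλ²) = 4936.1 km
Excess = (4936.1 − 4761.5) / 4761.5 = 174.6 / 4761.5 = 3.67% ≈ 3.7%

3.7%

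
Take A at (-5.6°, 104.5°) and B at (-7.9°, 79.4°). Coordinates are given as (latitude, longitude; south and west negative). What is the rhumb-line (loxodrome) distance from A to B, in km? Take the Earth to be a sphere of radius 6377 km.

2786 km

Rhumb course C = atan2(Δλ, Δψ) with Δψ = ln[tan(π/4+φ₂/2)/tan(π/4+φ₁/2)] = -0.0404, Δλ = -0.4381 → C = 264.73°
d = R·|Δφ| / |cos C| = 6377·0.04014 / 0.09189 = 2786 km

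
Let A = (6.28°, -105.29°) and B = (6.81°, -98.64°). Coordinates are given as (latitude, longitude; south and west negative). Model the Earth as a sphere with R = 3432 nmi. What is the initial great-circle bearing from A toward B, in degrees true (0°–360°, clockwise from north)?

85.0°

θ = atan2( sin Δλ·cos φ₂ ,  cos φ₁ sin φ₂ − sin φ₁ cos φ₂ cos Δλ )
  = atan2(+0.1150, +0.0100) = 85.04°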